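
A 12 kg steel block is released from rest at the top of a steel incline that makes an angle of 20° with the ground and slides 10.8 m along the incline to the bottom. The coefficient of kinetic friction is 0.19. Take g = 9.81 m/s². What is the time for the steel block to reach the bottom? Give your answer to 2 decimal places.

The weight component along the incline is mg sin 20° = 40.263 N and the normal force is N = mg cos 20° = 110.621 N.
Friction up the slope is f = μN = 0.19 × 110.621 = 21.018 N, so the net downslope force is 40.263 − 21.018 = 19.245 N and a = 19.245 / 12 = 1.6038 m/s².
Starting from rest, L = ½at², so t = √(2L/a) = √(2 × 10.8 / 1.6038) = 3.6699 s.

3.67 s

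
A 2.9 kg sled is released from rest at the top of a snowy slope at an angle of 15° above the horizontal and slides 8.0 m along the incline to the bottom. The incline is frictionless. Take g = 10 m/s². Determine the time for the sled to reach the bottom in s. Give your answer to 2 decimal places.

The weight component along the incline is mg sin 15° = 7.506 N and the normal force is N = mg cos 15° = 28.012 N.
With no friction, a = g sin 15° = 2.5882 m/s².
Starting from rest, L = ½at², so t = √(2L/a) = √(2 × 8.0 / 2.5882) = 2.4863 s.

2.49 s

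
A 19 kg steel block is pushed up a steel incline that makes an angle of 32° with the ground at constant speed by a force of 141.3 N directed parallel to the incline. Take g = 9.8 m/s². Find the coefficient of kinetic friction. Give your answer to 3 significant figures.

0.270

At constant speed ΣF = 0 along the incline. The applied 141.3 N acts up the slope; the weight component mg sin 32° = 98.671 N and kinetic friction μN both act down the slope.
So 141.3 = 98.671 + μ × 157.907, giving μ = (141.3 − 98.671) / 157.907 = 0.2700.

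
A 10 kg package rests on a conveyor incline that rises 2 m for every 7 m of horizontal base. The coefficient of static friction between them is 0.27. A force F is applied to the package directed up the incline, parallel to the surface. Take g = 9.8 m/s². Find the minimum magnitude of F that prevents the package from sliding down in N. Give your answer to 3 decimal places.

1.481 N

The normal force is N = mg cos 15.95° = 94.229 N. With F at its minimum the package is on the verge of sliding down, so static friction is at its maximum μ_s N = 0.27 × 94.229 = 25.442 N and acts up the slope.
Equilibrium along the incline: F + μ_s N = mg sin 15.95°, so F = 26.923 − 25.442 = 1.481 N.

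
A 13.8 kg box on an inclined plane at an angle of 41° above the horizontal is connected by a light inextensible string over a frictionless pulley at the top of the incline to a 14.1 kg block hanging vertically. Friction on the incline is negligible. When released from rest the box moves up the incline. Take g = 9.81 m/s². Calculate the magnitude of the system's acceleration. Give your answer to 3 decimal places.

1.774 m/s²

For the box on the incline: the weight component along the slope is m₁g sin 41° = 13.8 × 9.81 × 0.6561 = 88.822 N and the normal force is N = m₁g cos 41° = 102.171 N.
Newton's second law for the box (up-slope positive): T − 88.822 = 13.8 a. For the hanging block (downward positive): 14.1 × 9.81 − T = 14.1 a.
Adding the two equations eliminates T: 49.499 = 27.9 a, so a = 1.7742 m/s².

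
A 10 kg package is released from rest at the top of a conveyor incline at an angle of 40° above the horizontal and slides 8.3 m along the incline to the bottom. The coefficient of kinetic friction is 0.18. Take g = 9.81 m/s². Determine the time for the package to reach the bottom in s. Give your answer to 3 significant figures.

The weight component along the incline is mg sin 40° = 63.057 N and the normal force is N = mg cos 40° = 75.149 N.
Friction up the slope is f = μN = 0.18 × 75.149 = 13.527 N, so the net downslope force is 63.057 − 13.527 = 49.530 N and a = 49.530 / 10 = 4.9530 m/s².
Starting from rest, L = ½at², so t = √(2L/a) = √(2 × 8.3 / 4.9530) = 1.8307 s.

1.83 s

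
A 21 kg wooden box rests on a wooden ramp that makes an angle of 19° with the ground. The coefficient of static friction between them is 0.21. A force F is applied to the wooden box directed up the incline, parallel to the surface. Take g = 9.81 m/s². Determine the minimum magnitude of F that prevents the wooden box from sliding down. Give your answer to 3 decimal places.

26.165 N

The normal force is N = mg cos 19° = 194.786 N. With F at its minimum the wooden box is on the verge of sliding down, so static friction is at its maximum μ_s N = 0.21 × 194.786 = 40.905 N and acts up the slope.
Equilibrium along the incline: F + μ_s N = mg sin 19°, so F = 67.070 − 40.905 = 26.165 N.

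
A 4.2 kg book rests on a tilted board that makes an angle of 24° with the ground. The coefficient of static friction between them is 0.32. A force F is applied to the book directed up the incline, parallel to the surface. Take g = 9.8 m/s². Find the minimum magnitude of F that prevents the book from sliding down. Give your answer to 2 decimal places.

The normal force is N = mg cos 24° = 37.602 N. With F at its minimum the book is on the verge of sliding down, so static friction is at its maximum μ_s N = 0.32 × 37.602 = 12.033 N and acts up the slope.
Equilibrium along the incline: F + μ_s N = mg sin 24°, so F = 16.741 − 12.033 = 4.708 N.

4.71 N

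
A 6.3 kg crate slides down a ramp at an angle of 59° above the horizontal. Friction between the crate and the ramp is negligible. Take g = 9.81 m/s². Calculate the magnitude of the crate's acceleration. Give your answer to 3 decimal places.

Resolving the weight along the incline: the component pulling the crate down the slope is mg sin 59° = 6.3 × 9.81 × 0.8572 = 52.978 N, and the normal force is N = mg cos 59° = 6.3 × 9.81 × 0.5150 = 31.829 N.
With no friction the net force along the incline is 52.978 N, so a = g sin 59° = 52.978 / 6.3 = 8.4092 m/s².

8.409 m/s²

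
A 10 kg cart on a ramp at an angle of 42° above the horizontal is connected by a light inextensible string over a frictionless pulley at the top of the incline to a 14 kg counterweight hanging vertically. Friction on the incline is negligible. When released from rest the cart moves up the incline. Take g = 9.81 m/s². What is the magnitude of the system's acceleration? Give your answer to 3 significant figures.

2.99 m/s²

For the cart on the incline: the weight component along the slope is m₁g sin 42° = 10 × 9.81 × 0.6691 = 65.639 N and the normal force is N = m₁g cos 42° = 72.903 N.
Newton's second law for the cart (up-slope positive): T − 65.639 = 10 a. For the hanging counterweight (downward positive): 14 × 9.81 − T = 14 a.
Adding the two equations eliminates T: 71.701 = 24 a, so a = 2.9875 m/s².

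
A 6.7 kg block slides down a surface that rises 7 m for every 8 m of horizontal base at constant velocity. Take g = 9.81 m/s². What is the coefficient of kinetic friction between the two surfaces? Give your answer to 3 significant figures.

0.875

At constant velocity the net force along the incline is zero: mg sin 41.19° = μ mg cos 41.19°.
So μ = tan 41.19° = 0.6585 / 0.7526 = 0.8750.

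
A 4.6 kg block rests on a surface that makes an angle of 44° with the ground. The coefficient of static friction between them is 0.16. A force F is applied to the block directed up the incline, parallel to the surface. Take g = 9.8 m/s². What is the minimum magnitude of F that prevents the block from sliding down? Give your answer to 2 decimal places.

The normal force is N = mg cos 44° = 32.428 N. With F at its minimum the block is on the verge of sliding down, so static friction is at its maximum μ_s N = 0.16 × 32.428 = 5.188 N and acts up the slope.
Equilibrium along the incline: F + μ_s N = mg sin 44°, so F = 31.315 − 5.188 = 26.127 N.

26.13 N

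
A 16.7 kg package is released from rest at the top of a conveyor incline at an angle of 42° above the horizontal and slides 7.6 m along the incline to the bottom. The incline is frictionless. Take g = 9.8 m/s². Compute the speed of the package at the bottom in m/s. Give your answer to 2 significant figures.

10.0 m/s

The weight component along the incline is mg sin 42° = 109.510 N and the normal force is N = mg cos 42° = 121.623 N.
With no friction, a = g sin 42° = 6.5575 m/s².
Starting from rest over a distance of 7.6 m, v² = 2aL = 2 × 6.5575 × 7.6 = 99.6740, so v = 9.9837 m/s.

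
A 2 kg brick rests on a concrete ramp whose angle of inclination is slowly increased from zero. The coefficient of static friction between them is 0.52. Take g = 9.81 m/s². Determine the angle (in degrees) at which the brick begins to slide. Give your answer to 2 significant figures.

27°

At the threshold of sliding, static friction is at its maximum μ_s N and exactly balances the weight component along the incline: mg sin θ = μ_s mg cos θ.
Hence tan θ = μ_s = 0.52, so θ = arctan(0.52) = 27.4744°.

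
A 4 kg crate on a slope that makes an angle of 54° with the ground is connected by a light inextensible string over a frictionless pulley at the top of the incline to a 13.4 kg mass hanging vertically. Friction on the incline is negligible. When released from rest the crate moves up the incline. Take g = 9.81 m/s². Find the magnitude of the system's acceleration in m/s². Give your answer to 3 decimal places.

For the crate on the incline: the weight component along the slope is m₁g sin 54° = 4 × 9.81 × 0.8090 = 31.745 N and the normal force is N = m₁g cos 54° = 23.065 N.
Newton's second law for the crate (up-slope positive): T − 31.745 = 4 a. For the hanging mass (downward positive): 13.4 × 9.81 − T = 13.4 a.
Adding the two equations eliminates T: 99.709 = 17.4 a, so a = 5.7304 m/s².

5.730 m/s²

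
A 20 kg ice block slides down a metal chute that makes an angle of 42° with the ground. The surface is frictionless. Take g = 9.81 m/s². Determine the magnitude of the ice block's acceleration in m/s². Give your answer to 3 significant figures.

Resolving the weight along the incline: the component pulling the ice block down the slope is mg sin 42° = 20 × 9.81 × 0.6691 = 131.277 N, and the normal force is N = mg cos 42° = 20 × 9.81 × 0.7431 = 145.796 N.
With no friction the net force along the incline is 131.277 N, so a = g sin 42° = 131.277 / 20 = 6.5638 m/s².

6.56 m/s²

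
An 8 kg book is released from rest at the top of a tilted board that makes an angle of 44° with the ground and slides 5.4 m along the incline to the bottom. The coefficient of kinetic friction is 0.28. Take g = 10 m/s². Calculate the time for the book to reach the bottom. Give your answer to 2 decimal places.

1.48 s

The weight component along the incline is mg sin 44° = 55.573 N and the normal force is N = mg cos 44° = 57.547 N.
Friction up the slope is f = μN = 0.28 × 57.547 = 16.113 N, so the net downslope force is 55.573 − 16.113 = 39.460 N and a = 39.460 / 8 = 4.9325 m/s².
Starting from rest, L = ½at², so t = √(2L/a) = √(2 × 5.4 / 4.9325) = 1.4797 s.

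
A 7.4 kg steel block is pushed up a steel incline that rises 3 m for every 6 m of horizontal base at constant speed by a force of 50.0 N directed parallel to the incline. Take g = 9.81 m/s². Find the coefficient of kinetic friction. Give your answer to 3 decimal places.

At constant speed ΣF = 0 along the incline. The applied 50.0 N acts up the slope; the weight component mg sin 26.57° = 32.465 N and kinetic friction μN both act down the slope.
So 50.0 = 32.465 + μ × 64.930, giving μ = (50.0 − 32.465) / 64.930 = 0.2701.

0.270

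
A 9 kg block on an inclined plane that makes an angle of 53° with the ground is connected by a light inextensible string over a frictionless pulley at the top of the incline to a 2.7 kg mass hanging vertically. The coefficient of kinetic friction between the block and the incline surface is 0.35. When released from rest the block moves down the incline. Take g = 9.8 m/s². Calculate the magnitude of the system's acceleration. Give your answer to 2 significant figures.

2.2 m/s²

For the block on the incline: the weight component along the slope is m₁g sin 53° = 9 × 9.8 × 0.7986 = 70.437 N and the normal force is N = m₁g cos 53° = 53.080 N.
Kinetic friction opposes the block's motion down the incline: f = μN = 0.35 × 53.080 = 18.578 N acting up the slope.
Newton's second law for the block (down-slope positive): 70.437 − 18.578 − T = 9 a. For the hanging mass (upward positive): T − 2.7 × 9.8 = 2.7 a.
Adding the two equations eliminates T: 25.399 = 11.7 a, so a = 2.1709 m/s².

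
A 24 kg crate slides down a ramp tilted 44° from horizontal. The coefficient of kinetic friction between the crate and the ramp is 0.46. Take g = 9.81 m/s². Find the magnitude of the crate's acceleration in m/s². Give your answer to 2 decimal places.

3.57 m/s²

Resolving the weight along the incline: the component pulling the crate down the slope is mg sin 44° = 24 × 9.81 × 0.6947 = 163.560 N, and the normal force is N = mg cos 44° = 24 × 9.81 × 0.7193 = 169.352 N.
Kinetic friction acts up the slope with magnitude f = μN = 0.46 × 169.352 = 77.902 N.
Net force along the incline is 163.560 − 77.902 = 85.658 N, so a = 85.658 / 24 = 3.5691 m/s².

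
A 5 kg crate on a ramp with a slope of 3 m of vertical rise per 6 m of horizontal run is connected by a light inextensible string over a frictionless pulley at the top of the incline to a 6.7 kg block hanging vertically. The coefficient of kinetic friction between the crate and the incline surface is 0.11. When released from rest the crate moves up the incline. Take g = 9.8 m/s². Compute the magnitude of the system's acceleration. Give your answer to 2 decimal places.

For the crate on the incline: the weight component along the slope is m₁g sin 26.57° = 5 × 9.8 × 0.4472 = 21.913 N and the normal force is N = m₁g cos 26.57° = 43.827 N.
Kinetic friction opposes the crate's motion up the incline: f = μN = 0.11 × 43.827 = 4.821 N acting down the slope.
Newton's second law for the crate (up-slope positive): T − 21.913 − 4.821 = 5 a. For the hanging block (downward positive): 6.7 × 9.8 − T = 6.7 a.
Adding the two equations eliminates T: 38.926 = 11.7 a, so a = 3.3270 m/s².

3.33 m/s²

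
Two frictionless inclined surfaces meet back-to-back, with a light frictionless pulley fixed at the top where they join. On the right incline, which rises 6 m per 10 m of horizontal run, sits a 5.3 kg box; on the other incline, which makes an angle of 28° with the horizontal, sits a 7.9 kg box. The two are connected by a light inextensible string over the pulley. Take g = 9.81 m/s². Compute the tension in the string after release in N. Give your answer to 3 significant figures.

30.6 N

Resolve each weight along its own incline: the 5.3 kg mass has component 5.3 × 9.81 × sin 30.96° = 26.750 N down its slope, and the 7.9 kg mass has 7.9 × 9.81 × sin 28° = 36.384 N down its slope.
The 7.9 kg side's 36.384 N exceeds the other side's 26.750 N, so that mass slides down and the 5.3 kg mass slides up. Taking that direction as positive, Newton's second law for the whole system gives 36.384 − 26.750 = (5.3 + 7.9) a, so a = 9.634 / 13.2 = 0.7298 m/s².
For the 5.3 kg mass (up-slope positive): T − 26.750 = 5.3 × 0.7298, so T = 30.618 N.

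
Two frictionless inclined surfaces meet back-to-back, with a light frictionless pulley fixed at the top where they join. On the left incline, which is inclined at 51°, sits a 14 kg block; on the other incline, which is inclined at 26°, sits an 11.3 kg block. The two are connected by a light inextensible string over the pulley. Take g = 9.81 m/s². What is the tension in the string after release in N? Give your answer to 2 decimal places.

74.56 N

Resolve each weight along its own incline: the 14 kg mass has component 14 × 9.81 × sin 51° = 106.733 N down its slope, and the 11.3 kg mass has 11.3 × 9.81 × sin 26° = 48.595 N down its slope.
The 14 kg side's 106.733 N exceeds the other side's 48.595 N, so that mass slides down and the 11.3 kg mass slides up. Taking that direction as positive, Newton's second law for the whole system gives 106.733 − 48.595 = (14 + 11.3) a, so a = 58.138 / 25.3 = 2.2979 m/s².
For the 11.3 kg mass (up-slope positive): T − 48.595 = 11.3 × 2.2979, so T = 74.561 N.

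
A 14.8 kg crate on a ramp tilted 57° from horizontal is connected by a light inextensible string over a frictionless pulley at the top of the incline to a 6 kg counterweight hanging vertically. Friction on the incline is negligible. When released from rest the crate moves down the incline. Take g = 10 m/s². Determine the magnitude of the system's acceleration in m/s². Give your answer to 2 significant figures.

3.1 m/s²

For the crate on the incline: the weight component along the slope is m₁g sin 57° = 14.8 × 10 × 0.8387 = 124.128 N and the normal force is N = m₁g cos 57° = 80.607 N.
Newton's second law for the crate (down-slope positive): 124.128 − T = 14.8 a. For the hanging counterweight (upward positive): T − 6 × 10 = 6 a.
Adding the two equations eliminates T: 64.128 = 20.8 a, so a = 3.0831 m/s².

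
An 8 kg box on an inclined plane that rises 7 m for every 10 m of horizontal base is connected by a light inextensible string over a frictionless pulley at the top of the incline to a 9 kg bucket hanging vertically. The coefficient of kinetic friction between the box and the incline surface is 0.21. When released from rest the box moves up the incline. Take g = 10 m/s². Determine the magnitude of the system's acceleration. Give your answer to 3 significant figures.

1.79 m/s²

For the box on the incline: the weight component along the slope is m₁g sin 34.99° = 8 × 10 × 0.5735 = 45.880 N and the normal force is N = m₁g cos 34.99° = 65.539 N.
Kinetic friction opposes the box's motion up the incline: f = μN = 0.21 × 65.539 = 13.763 N acting down the slope.
Newton's second law for the box (up-slope positive): T − 45.880 − 13.763 = 8 a. For the hanging bucket (downward positive): 9 × 10 − T = 9 a.
Adding the two equations eliminates T: 30.357 = 17 a, so a = 1.7857 m/s².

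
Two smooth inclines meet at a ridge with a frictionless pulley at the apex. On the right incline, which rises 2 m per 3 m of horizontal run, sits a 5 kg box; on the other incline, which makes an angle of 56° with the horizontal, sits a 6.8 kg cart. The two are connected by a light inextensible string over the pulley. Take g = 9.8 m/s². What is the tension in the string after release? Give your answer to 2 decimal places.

39.07 N

Resolve each weight along its own incline: the 5 kg mass has component 5 × 9.8 × sin 33.69° = 27.180 N down its slope, and the 6.8 kg mass has 6.8 × 9.8 × sin 56° = 55.247 N down its slope.
The 6.8 kg side's 55.247 N exceeds the other side's 27.180 N, so that mass slides down and the 5 kg mass slides up. Taking that direction as positive, Newton's second law for the whole system gives 55.247 − 27.180 = (5 + 6.8) a, so a = 28.067 / 11.8 = 2.3786 m/s².
For the 5 kg mass (up-slope positive): T − 27.180 = 5 × 2.3786, so T = 39.073 N.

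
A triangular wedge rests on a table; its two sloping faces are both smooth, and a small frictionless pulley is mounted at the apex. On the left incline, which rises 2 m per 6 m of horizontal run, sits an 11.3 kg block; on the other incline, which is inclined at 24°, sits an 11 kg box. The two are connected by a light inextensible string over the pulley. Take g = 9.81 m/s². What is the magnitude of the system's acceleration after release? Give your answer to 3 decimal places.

0.396 m/s²

Resolve each weight along its own incline: the 11.3 kg mass has component 11.3 × 9.81 × sin 18.43° = 35.055 N down its slope, and the 11 kg mass has 11 × 9.81 × sin 24° = 43.891 N down its slope.
The 11 kg side's 43.891 N exceeds the other side's 35.055 N, so that mass slides down and the 11.3 kg mass slides up. Taking that direction as positive, Newton's second law for the whole system gives 43.891 − 35.055 = (11.3 + 11) a, so a = 8.836 / 22.3 = 0.3962 m/s².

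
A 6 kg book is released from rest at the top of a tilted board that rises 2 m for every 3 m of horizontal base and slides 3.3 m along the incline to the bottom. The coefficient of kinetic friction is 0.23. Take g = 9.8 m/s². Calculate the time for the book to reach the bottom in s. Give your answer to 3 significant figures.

The weight component along the incline is mg sin 33.69° = 32.616 N and the normal force is N = mg cos 33.69° = 48.925 N.
Friction up the slope is f = μN = 0.23 × 48.925 = 11.253 N, so the net downslope force is 32.616 − 11.253 = 21.363 N and a = 21.363 / 6 = 3.5605 m/s².
Starting from rest, L = ½at², so t = √(2L/a) = √(2 × 3.3 / 3.5605) = 1.3615 s.

1.36 s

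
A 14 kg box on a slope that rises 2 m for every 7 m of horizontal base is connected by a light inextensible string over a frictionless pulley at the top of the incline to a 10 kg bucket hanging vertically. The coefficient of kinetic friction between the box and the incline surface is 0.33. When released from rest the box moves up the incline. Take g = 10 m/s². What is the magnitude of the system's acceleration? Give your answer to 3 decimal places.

For the box on the incline: the weight component along the slope is m₁g sin 15.95° = 14 × 10 × 0.2747 = 38.458 N and the normal force is N = m₁g cos 15.95° = 134.613 N.
Kinetic friction opposes the box's motion up the incline: f = μN = 0.33 × 134.613 = 44.422 N acting down the slope.
Newton's second law for the box (up-slope positive): T − 38.458 − 44.422 = 14 a. For the hanging bucket (downward positive): 10 × 10 − T = 10 a.
Adding the two equations eliminates T: 17.120 = 24 a, so a = 0.7133 m/s².

0.713 m/s²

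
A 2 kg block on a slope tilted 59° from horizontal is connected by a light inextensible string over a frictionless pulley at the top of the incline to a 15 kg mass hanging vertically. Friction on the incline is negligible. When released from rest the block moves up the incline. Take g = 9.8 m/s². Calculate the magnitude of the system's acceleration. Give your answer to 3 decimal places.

7.659 m/s²

For the block on the incline: the weight component along the slope is m₁g sin 59° = 2 × 9.8 × 0.8572 = 16.801 N and the normal force is N = m₁g cos 59° = 10.095 N.
Newton's second law for the block (up-slope positive): T − 16.801 = 2 a. For the hanging mass (downward positive): 15 × 9.8 − T = 15 a.
Adding the two equations eliminates T: 130.199 = 17 a, so a = 7.6588 m/s².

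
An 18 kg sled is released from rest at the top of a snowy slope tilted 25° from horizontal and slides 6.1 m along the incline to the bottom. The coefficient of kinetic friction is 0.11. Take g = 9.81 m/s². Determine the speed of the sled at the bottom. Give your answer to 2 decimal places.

6.22 m/s

The weight component along the incline is mg sin 25° = 74.626 N and the normal force is N = mg cos 25° = 160.036 N.
Friction up the slope is f = μN = 0.11 × 160.036 = 17.604 N, so the net downslope force is 74.626 − 17.604 = 57.022 N and a = 57.022 / 18 = 3.1679 m/s².
Starting from rest over a distance of 6.1 m, v² = 2aL = 2 × 3.1679 × 6.1 = 38.6484, so v = 6.2168 m/s.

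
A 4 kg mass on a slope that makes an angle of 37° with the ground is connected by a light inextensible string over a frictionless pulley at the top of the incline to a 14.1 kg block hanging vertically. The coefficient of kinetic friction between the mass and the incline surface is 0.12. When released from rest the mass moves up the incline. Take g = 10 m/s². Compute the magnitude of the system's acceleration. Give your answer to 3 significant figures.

6.25 m/s²

For the mass on the incline: the weight component along the slope is m₁g sin 37° = 4 × 10 × 0.6018 = 24.072 N and the normal force is N = m₁g cos 37° = 31.945 N.
Kinetic friction opposes the mass's motion up the incline: f = μN = 0.12 × 31.945 = 3.833 N acting down the slope.
Newton's second law for the mass (up-slope positive): T − 24.072 − 3.833 = 4 a. For the hanging block (downward positive): 14.1 × 10 − T = 14.1 a.
Adding the two equations eliminates T: 113.095 = 18.1 a, so a = 6.2483 m/s².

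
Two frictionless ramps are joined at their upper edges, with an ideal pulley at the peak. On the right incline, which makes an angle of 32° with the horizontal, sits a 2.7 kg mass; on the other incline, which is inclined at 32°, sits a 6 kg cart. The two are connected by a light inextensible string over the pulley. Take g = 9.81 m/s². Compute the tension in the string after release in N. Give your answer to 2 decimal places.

Resolve each weight along its own incline: the 2.7 kg mass has component 2.7 × 9.81 × sin 32° = 14.036 N down its slope, and the 6 kg mass has 6 × 9.81 × sin 32° = 31.191 N down its slope.
The 6 kg side's 31.191 N exceeds the other side's 14.036 N, so that mass slides down and the 2.7 kg mass slides up. Taking that direction as positive, Newton's second law for the whole system gives 31.191 − 14.036 = (2.7 + 6) a, so a = 17.155 / 8.7 = 1.9718 m/s².
For the 2.7 kg mass (up-slope positive): T − 14.036 = 2.7 × 1.9718, so T = 19.360 N.

19.36 N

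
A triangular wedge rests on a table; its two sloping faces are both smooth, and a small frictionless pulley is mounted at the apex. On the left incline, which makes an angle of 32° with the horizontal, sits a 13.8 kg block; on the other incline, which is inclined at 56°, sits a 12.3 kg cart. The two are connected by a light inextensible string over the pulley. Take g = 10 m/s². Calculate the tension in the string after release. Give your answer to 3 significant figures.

Resolve each weight along its own incline: the 13.8 kg mass has component 13.8 × 10 × sin 32° = 73.129 N down its slope, and the 12.3 kg mass has 12.3 × 10 × sin 56° = 101.972 N down its slope.
The 12.3 kg side's 101.972 N exceeds the other side's 73.129 N, so that mass slides down and the 13.8 kg mass slides up. Taking that direction as positive, Newton's second law for the whole system gives 101.972 − 73.129 = (13.8 + 12.3) a, so a = 28.843 / 26.1 = 1.1051 m/s².
For the 13.8 kg mass (up-slope positive): T − 73.129 = 13.8 × 1.1051, so T = 88.379 N.

88.4 N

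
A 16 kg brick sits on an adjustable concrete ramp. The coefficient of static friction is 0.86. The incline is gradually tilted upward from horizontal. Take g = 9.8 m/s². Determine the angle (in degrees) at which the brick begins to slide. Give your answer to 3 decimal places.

At the threshold of sliding, static friction is at its maximum μ_s N and exactly balances the weight component along the incline: mg sin θ = μ_s mg cos θ.
Hence tan θ = μ_s = 0.86, so θ = arctan(0.86) = 40.6955°.

40.696°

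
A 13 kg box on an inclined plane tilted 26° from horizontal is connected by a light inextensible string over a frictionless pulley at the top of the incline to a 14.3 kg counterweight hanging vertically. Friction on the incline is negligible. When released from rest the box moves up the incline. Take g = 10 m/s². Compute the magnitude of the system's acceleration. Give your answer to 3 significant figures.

3.15 m/s²

For the box on the incline: the weight component along the slope is m₁g sin 26° = 13 × 10 × 0.4384 = 56.992 N and the normal force is N = m₁g cos 26° = 116.843 N.
Newton's second law for the box (up-slope positive): T − 56.992 = 13 a. For the hanging counterweight (downward positive): 14.3 × 10 − T = 14.3 a.
Adding the two equations eliminates T: 86.008 = 27.3 a, so a = 3.1505 m/s².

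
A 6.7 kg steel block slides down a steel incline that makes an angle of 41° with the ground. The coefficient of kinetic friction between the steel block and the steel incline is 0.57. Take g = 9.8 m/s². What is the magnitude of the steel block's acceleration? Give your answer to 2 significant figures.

Resolving the weight along the incline: the component pulling the steel block down the slope is mg sin 41° = 6.7 × 9.8 × 0.6561 = 43.080 N, and the normal force is N = mg cos 41° = 6.7 × 9.8 × 0.7547 = 49.554 N.
Kinetic friction acts up the slope with magnitude f = μN = 0.57 × 49.554 = 28.246 N.
Net force along the incline is 43.080 − 28.246 = 14.834 N, so a = 14.834 / 6.7 = 2.2140 m/s².

2.2 m/s²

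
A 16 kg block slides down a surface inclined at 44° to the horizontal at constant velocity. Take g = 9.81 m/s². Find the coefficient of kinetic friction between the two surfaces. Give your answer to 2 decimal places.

At constant velocity the net force along the incline is zero: mg sin 44° = μ mg cos 44°.
So μ = tan 44° = 0.6947 / 0.7193 = 0.9658.

0.97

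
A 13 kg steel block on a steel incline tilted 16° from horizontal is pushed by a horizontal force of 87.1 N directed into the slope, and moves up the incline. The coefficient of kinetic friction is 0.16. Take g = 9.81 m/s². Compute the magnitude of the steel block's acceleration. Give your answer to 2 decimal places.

1.93 m/s²

The horizontal push has components F cos 16° = 87.1 × 0.9613 = 83.729 N up the incline and F sin 16° = 87.1 × 0.2756 = 24.005 N pressing into the surface.
The normal force is therefore N = mg cos 16° + F sin 16° = 122.595 + 24.005 = 146.600 N, and kinetic friction down the slope is μN = 0.16 × 146.600 = 23.456 N.
Along the incline: F cos 16° − mg sin 16° − μN = ma, so 83.729 − 35.147 − 23.456 = 13 a, giving a = 1.9328 m/s².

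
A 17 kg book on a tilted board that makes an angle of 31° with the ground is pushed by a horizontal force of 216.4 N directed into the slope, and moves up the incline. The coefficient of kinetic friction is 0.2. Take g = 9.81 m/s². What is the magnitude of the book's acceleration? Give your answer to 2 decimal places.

2.87 m/s²

The horizontal push has components F cos 31° = 216.4 × 0.8572 = 185.498 N up the incline and F sin 31° = 216.4 × 0.5150 = 111.446 N pressing into the surface.
The normal force is therefore N = mg cos 31° + F sin 31° = 142.955 + 111.446 = 254.401 N, and kinetic friction down the slope is μN = 0.2 × 254.401 = 50.880 N.
Along the incline: F cos 31° − mg sin 31° − μN = ma, so 185.498 − 85.887 − 50.880 = 17 a, giving a = 2.8665 m/s².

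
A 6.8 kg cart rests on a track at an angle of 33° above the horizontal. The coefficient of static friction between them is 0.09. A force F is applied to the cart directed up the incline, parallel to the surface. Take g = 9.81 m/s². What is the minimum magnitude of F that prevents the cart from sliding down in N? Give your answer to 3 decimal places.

31.297 N

The normal force is N = mg cos 33° = 55.946 N. With F at its minimum the cart is on the verge of sliding down, so static friction is at its maximum μ_s N = 0.09 × 55.946 = 5.035 N and acts up the slope.
Equilibrium along the incline: F + μ_s N = mg sin 33°, so F = 36.332 − 5.035 = 31.297 N.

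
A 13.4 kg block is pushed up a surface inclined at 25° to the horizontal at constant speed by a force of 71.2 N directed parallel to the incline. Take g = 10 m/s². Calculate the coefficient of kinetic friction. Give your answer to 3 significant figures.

At constant speed ΣF = 0 along the incline. The applied 71.2 N acts up the slope; the weight component mg sin 25° = 56.631 N and kinetic friction μN both act down the slope.
So 71.2 = 56.631 + μ × 121.445, giving μ = (71.2 − 56.631) / 121.445 = 0.1200.

0.120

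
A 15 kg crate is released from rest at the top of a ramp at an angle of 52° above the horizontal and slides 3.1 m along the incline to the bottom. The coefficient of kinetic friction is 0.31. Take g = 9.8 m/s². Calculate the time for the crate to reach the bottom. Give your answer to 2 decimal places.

1.03 s

The weight component along the incline is mg sin 52° = 115.838 N and the normal force is N = mg cos 52° = 90.502 N.
Friction up the slope is f = μN = 0.31 × 90.502 = 28.056 N, so the net downslope force is 115.838 − 28.056 = 87.782 N and a = 87.782 / 15 = 5.8521 m/s².
Starting from rest, L = ½at², so t = √(2L/a) = √(2 × 3.1 / 5.8521) = 1.0293 s.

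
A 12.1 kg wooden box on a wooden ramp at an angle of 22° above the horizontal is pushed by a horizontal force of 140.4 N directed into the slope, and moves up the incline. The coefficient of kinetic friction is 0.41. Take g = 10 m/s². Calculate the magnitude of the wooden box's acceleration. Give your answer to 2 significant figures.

The horizontal push has components F cos 22° = 140.4 × 0.9272 = 130.179 N up the incline and F sin 22° = 140.4 × 0.3746 = 52.594 N pressing into the surface.
The normal force is therefore N = mg cos 22° + F sin 22° = 112.191 + 52.594 = 164.785 N, and kinetic friction down the slope is μN = 0.41 × 164.785 = 67.562 N.
Along the incline: F cos 22° − mg sin 22° − μN = ma, so 130.179 − 45.327 − 67.562 = 12.1 a, giving a = 1.4289 m/s².

1.4 m/s²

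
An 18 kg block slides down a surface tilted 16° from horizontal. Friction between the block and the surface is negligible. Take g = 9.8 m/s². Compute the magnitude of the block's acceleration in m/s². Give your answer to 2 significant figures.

Resolving the weight along the incline: the component pulling the block down the slope is mg sin 16° = 18 × 9.8 × 0.2756 = 48.616 N, and the normal force is N = mg cos 16° = 18 × 9.8 × 0.9613 = 169.573 N.
With no friction the net force along the incline is 48.616 N, so a = g sin 16° = 48.616 / 18 = 2.7009 m/s².

2.7 m/s²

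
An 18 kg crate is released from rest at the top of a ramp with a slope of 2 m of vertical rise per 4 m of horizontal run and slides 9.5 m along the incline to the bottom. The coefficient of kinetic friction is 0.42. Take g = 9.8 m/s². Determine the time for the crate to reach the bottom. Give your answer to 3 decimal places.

The weight component along the incline is mg sin 26.57° = 78.888 N and the normal force is N = mg cos 26.57° = 157.777 N.
Friction up the slope is f = μN = 0.42 × 157.777 = 66.266 N, so the net downslope force is 78.888 − 66.266 = 12.622 N and a = 12.622 / 18 = 0.7012 m/s².
Starting from rest, L = ½at², so t = √(2L/a) = √(2 × 9.5 / 0.7012) = 5.2054 s.

5.205 s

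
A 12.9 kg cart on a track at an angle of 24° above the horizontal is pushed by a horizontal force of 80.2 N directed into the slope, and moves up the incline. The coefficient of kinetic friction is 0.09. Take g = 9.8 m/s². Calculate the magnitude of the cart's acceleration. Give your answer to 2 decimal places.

0.66 m/s²

The horizontal push has components F cos 24° = 80.2 × 0.9135 = 73.263 N up the incline and F sin 24° = 80.2 × 0.4067 = 32.617 N pressing into the surface.
The normal force is therefore N = mg cos 24° + F sin 24° = 115.485 + 32.617 = 148.102 N, and kinetic friction down the slope is μN = 0.09 × 148.102 = 13.329 N.
Along the incline: F cos 24° − mg sin 24° − μN = ma, so 73.263 − 51.415 − 13.329 = 12.9 a, giving a = 0.6604 m/s².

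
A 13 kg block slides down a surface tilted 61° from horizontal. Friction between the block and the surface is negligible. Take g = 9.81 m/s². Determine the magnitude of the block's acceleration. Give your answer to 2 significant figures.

8.6 m/s²

Resolving the weight along the incline: the component pulling the block down the slope is mg sin 61° = 13 × 9.81 × 0.8746 = 111.538 N, and the normal force is N = mg cos 61° = 13 × 9.81 × 0.4848 = 61.827 N.
With no friction the net force along the incline is 111.538 N, so a = g sin 61° = 111.538 / 13 = 8.5798 m/s².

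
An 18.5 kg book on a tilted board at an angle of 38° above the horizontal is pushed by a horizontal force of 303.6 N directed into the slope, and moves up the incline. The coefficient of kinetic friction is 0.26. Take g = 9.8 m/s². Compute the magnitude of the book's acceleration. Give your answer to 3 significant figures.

The horizontal push has components F cos 38° = 303.6 × 0.7880 = 239.237 N up the incline and F sin 38° = 303.6 × 0.6157 = 186.927 N pressing into the surface.
The normal force is therefore N = mg cos 38° + F sin 38° = 142.864 + 186.927 = 329.791 N, and kinetic friction down the slope is μN = 0.26 × 329.791 = 85.746 N.
Along the incline: F cos 38° − mg sin 38° − μN = ma, so 239.237 − 111.626 − 85.746 = 18.5 a, giving a = 2.2630 m/s².

2.26 m/s²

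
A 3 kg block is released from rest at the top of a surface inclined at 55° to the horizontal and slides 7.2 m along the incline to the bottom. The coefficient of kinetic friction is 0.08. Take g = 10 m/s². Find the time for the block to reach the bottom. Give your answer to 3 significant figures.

The weight component along the incline is mg sin 55° = 24.575 N and the normal force is N = mg cos 55° = 17.207 N.
Friction up the slope is f = μN = 0.08 × 17.207 = 1.377 N, so the net downslope force is 24.575 − 1.377 = 23.198 N and a = 23.198 / 3 = 7.7327 m/s².
Starting from rest, L = ½at², so t = √(2L/a) = √(2 × 7.2 / 7.7327) = 1.3646 s.

1.36 s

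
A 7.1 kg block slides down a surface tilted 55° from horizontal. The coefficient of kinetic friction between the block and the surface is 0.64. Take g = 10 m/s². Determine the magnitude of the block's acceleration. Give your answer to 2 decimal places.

4.52 m/s²

Resolving the weight along the incline: the component pulling the block down the slope is mg sin 55° = 7.1 × 10 × 0.8192 = 58.163 N, and the normal force is N = mg cos 55° = 7.1 × 10 × 0.5736 = 40.726 N.
Kinetic friction acts up the slope with magnitude f = μN = 0.64 × 40.726 = 26.065 N.
Net force along the incline is 58.163 − 26.065 = 32.098 N, so a = 32.098 / 7.1 = 4.5208 m/s².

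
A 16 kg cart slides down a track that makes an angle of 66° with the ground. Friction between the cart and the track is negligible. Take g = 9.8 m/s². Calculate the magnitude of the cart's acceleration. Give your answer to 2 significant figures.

9.0 m/s²

Resolving the weight along the incline: the component pulling the cart down the slope is mg sin 66° = 16 × 9.8 × 0.9135 = 143.237 N, and the normal force is N = mg cos 66° = 16 × 9.8 × 0.4067 = 63.771 N.
With no friction the net force along the incline is 143.237 N, so a = g sin 66° = 143.237 / 16 = 8.9523 m/s².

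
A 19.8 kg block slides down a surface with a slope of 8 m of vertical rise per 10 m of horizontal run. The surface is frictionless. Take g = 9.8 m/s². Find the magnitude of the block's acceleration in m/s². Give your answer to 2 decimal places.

6.12 m/s²

Resolving the weight along the incline: the component pulling the block down the slope is mg sin 38.66° = 19.8 × 9.8 × 0.6247 = 121.217 N, and the normal force is N = mg cos 38.66° = 19.8 × 9.8 × 0.7809 = 151.526 N.
With no friction the net force along the incline is 121.217 N, so a = g sin 38.66° = 121.217 / 19.8 = 6.1221 m/s².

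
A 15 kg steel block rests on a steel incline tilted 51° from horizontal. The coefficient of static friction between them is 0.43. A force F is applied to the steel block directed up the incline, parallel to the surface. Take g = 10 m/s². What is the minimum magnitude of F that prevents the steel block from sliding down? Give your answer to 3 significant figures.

The normal force is N = mg cos 51° = 94.398 N. With F at its minimum the steel block is on the verge of sliding down, so static friction is at its maximum μ_s N = 0.43 × 94.398 = 40.591 N and acts up the slope.
Equilibrium along the incline: F + μ_s N = mg sin 51°, so F = 116.572 − 40.591 = 75.981 N.

76.0 N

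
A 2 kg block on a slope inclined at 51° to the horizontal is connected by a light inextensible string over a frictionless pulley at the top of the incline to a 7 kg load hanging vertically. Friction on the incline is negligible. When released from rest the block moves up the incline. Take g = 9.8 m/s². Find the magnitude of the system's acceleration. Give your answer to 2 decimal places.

For the block on the incline: the weight component along the slope is m₁g sin 51° = 2 × 9.8 × 0.7771 = 15.231 N and the normal force is N = m₁g cos 51° = 12.335 N.
Newton's second law for the block (up-slope positive): T − 15.231 = 2 a. For the hanging load (downward positive): 7 × 9.8 − T = 7 a.
Adding the two equations eliminates T: 53.369 = 9 a, so a = 5.9299 m/s².

5.93 m/s²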